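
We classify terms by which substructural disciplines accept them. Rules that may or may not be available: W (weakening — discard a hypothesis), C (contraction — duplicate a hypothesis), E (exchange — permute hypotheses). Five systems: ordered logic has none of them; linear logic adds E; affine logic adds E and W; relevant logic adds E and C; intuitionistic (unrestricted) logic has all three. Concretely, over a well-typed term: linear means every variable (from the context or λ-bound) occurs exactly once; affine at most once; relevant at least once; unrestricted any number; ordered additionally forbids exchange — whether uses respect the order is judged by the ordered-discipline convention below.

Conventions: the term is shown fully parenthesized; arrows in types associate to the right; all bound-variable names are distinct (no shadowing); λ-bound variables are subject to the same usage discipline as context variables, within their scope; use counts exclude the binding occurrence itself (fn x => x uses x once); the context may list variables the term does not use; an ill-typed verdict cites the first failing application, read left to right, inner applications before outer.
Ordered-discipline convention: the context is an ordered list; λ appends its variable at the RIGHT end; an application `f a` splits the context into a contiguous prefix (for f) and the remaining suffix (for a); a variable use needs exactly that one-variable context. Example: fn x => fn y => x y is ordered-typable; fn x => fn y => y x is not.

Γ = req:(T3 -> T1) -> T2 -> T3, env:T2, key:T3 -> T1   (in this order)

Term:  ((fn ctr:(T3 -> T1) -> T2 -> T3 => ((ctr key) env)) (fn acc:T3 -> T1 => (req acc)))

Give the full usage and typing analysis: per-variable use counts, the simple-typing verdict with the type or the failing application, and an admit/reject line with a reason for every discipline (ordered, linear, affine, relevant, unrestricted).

counts: req: 1; env: 1; key: 1; ctr [bound]: 1; acc [bound]: 1
uses in reading order: ctr, key, env, req, acc
typing: well-typed — term : T3
ordered ✗ (needs exchange: uses follow ctr, key, env, req, acc)
linear ✓ (exactly-once usage across req, env, key, ctr, acc)
affine ✓ (none of req, env, key, ctr, acc used more than once)
relevant ✓ (every one of req, env, key, ctr, acc appears)
unrestricted ✓ (well-typed at T3; no restrictions here)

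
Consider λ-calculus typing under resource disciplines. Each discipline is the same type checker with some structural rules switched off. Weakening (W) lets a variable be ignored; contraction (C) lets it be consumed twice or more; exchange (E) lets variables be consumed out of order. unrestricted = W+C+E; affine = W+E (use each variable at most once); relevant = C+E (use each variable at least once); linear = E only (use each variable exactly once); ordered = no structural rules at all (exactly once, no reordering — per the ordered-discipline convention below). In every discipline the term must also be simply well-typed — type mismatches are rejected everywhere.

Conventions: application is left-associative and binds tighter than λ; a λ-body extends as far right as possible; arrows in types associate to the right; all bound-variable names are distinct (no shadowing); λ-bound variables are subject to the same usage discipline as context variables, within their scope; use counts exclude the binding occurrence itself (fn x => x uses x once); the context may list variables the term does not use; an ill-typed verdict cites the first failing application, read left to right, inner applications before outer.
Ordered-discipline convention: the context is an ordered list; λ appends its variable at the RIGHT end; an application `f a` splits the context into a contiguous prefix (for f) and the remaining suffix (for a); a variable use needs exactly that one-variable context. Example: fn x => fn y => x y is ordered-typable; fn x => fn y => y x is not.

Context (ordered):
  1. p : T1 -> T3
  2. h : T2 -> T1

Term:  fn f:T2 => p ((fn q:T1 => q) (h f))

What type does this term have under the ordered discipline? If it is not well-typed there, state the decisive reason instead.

term : T2 -> T3
usage: p=1, h=1, f (bound)=1, q (bound)=1
left-to-right use order: p, q, h, f
typing: ✓ — T2 -> T3
per-discipline verdicts: ordered ✓ | linear ✓ | affine ✓ | relevant ✓ | unrestricted ✓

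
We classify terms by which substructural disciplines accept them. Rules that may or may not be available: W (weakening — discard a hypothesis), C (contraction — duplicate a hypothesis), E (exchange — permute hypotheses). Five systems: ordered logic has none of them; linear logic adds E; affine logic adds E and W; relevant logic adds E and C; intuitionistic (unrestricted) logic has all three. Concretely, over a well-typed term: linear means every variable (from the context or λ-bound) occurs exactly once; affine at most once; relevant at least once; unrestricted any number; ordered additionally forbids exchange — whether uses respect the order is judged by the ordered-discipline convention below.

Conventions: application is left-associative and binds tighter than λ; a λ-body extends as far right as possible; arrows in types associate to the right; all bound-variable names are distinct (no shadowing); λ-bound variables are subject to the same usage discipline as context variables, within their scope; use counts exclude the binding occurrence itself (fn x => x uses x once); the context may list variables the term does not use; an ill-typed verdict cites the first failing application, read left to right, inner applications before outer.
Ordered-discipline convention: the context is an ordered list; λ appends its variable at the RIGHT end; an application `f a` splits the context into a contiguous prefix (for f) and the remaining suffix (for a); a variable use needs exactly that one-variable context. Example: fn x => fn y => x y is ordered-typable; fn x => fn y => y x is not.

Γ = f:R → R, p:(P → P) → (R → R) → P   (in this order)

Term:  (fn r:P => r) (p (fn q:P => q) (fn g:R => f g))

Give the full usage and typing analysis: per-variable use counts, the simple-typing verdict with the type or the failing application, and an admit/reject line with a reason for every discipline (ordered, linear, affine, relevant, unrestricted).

counts: f=1, p=1, r (λ-bound)=1, q (λ-bound)=1, g (λ-bound)=1
left-to-right use order: r, p, q, f, g
typing: well-typed at P
ordered: ✗, no contiguous prefix/suffix split fits r, p, q, f, g
linear: ✓, each of f, p, r, q, g used exactly once
affine: ✓, none of f, p, r, q, g used more than once
relevant: ✓, none of f, p, r, q, g goes unused
unrestricted: ✓, typability at P is all that's needed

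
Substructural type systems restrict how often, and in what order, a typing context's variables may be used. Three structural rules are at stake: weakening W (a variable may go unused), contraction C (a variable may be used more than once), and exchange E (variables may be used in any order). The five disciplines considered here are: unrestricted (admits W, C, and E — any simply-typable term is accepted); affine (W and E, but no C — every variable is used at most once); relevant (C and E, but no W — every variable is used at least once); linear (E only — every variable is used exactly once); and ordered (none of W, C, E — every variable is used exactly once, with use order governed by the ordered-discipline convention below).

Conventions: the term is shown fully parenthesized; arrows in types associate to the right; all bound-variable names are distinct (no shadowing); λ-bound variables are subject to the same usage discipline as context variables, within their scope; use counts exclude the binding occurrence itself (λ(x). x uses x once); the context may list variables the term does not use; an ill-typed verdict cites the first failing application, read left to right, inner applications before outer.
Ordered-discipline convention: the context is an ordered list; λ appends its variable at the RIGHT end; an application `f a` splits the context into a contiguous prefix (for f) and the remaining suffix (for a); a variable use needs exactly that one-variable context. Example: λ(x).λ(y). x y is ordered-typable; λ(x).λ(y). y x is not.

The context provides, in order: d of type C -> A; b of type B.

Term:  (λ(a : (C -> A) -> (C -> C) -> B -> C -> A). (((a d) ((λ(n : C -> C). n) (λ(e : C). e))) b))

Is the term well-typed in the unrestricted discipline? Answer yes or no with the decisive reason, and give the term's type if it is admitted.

yes — well-typed at ((C -> A) -> (C -> C) -> B -> C -> A) -> C -> A; no restrictions here; term : ((C -> A) -> (C -> C) -> B -> C -> A) -> C -> A
variable uses: d: 1, b: 1, a (λ-bound): 1, n (λ-bound): 1, e (λ-bound): 1
left-to-right use order: a, d, n, e, b
typing: well-typed — term : ((C -> A) -> (C -> C) -> B -> C -> A) -> C -> A
summary: ordered ✗, linear ✓, affine ✓, relevant ✓, unrestricted ✓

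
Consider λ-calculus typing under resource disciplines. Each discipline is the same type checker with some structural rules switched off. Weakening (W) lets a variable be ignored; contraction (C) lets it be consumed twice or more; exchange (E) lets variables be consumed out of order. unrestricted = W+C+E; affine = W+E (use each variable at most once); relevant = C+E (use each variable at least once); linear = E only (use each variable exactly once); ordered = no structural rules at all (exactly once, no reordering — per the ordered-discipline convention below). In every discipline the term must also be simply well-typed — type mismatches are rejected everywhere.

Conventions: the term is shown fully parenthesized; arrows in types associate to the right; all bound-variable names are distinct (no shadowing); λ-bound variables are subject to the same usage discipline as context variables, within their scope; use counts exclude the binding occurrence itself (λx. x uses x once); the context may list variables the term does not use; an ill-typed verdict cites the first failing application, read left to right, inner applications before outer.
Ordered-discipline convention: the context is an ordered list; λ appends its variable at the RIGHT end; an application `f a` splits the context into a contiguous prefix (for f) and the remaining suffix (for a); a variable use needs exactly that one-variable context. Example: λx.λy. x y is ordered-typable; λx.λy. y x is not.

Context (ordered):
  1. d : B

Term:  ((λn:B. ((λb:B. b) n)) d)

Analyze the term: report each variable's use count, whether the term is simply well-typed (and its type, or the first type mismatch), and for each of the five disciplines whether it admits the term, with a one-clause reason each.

counts: d ×1; n (λ-bound) ×1; b (λ-bound) ×1
order of uses: b, n, d
typing: the term checks, with type B
ordered: ✓, d, n, b: once each, no exchange needed
linear: ✓, exactly-once usage across d, n, b
affine: ✓, at most one use each (d, n, b)
relevant: ✓, every one of d, n, b appears
unrestricted: ✓, type-checks (B) and nothing is barred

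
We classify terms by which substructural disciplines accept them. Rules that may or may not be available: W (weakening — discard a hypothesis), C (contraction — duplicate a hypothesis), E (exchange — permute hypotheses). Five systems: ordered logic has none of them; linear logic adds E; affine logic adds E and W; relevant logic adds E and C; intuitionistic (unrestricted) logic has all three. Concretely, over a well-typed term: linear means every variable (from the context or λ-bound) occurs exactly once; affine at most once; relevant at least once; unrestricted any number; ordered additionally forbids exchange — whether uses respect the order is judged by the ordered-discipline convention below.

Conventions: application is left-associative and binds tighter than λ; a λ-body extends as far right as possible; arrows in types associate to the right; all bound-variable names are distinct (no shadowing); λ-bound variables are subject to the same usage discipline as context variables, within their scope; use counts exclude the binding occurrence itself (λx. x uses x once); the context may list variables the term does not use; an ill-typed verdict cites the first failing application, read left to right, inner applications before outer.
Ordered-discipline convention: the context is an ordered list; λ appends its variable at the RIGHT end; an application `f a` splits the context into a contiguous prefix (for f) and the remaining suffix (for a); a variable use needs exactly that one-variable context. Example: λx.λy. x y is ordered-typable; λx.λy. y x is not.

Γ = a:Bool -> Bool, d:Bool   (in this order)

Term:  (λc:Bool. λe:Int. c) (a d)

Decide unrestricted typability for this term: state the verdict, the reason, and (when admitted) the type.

yes — well-typed at Int -> Bool; no restrictions here; term : Int -> Bool
use counts: a: 1, d: 1, c (bound): 1, e (bound): 0
left-to-right use order: c, a, d
typing: well-typed — term : Int -> Bool
all disciplines: ordered ✗ | linear ✗ | affine ✓ | relevant ✗ | unrestricted ✓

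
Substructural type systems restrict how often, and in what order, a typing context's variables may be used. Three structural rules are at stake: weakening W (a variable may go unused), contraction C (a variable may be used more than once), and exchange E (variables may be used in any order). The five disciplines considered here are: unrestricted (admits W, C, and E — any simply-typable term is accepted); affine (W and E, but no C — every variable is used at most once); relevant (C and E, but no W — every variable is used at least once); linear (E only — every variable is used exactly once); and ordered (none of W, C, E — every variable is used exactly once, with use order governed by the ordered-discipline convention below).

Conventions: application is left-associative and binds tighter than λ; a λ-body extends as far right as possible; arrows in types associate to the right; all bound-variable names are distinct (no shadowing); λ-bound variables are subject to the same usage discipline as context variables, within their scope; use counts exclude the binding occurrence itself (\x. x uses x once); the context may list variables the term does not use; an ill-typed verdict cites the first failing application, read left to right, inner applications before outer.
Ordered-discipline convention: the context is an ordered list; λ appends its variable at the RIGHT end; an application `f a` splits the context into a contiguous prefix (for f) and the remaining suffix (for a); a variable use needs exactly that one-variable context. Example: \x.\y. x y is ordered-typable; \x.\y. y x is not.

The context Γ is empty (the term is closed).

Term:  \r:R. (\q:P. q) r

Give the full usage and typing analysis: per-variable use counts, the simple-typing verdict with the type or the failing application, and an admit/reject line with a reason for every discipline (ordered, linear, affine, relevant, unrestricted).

usage: r (λ-bound): 1; q (λ-bound): 1
left-to-right use order: q, r
typing: ill-typed: an argument R mismatches the expected P
ordered: ✗ — a type mismatch blocks all five
linear: ✗ — the type mismatch rejects it
affine: ✗ — not simply typable
relevant: ✗ — fails simple typing
unrestricted: ✗ — a type mismatch blocks all five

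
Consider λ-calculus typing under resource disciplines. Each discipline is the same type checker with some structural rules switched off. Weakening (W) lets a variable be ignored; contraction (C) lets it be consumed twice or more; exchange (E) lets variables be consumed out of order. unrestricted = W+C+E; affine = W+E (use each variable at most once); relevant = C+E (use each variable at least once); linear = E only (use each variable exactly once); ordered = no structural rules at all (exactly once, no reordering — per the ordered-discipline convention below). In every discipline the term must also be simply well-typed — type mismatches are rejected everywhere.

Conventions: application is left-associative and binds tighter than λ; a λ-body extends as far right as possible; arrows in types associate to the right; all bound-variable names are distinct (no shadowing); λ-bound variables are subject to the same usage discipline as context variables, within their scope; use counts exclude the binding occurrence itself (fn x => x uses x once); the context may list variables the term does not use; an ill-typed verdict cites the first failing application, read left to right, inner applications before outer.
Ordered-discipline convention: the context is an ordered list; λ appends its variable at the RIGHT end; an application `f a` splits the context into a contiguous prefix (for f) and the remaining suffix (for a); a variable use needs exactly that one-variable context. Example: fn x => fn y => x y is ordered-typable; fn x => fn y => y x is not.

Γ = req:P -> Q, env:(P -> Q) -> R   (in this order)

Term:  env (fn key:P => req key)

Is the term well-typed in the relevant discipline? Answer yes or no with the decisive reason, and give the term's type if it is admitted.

yes — every one of req, env, key appears; term : R
counts: req: 1×; env: 1×; key (λ-bound): 1×
uses in reading order: env, req, key
typing: well-typed — term : R
all disciplines: ordered ✗, linear ✓, affine ✓, relevant ✓, unrestricted ✓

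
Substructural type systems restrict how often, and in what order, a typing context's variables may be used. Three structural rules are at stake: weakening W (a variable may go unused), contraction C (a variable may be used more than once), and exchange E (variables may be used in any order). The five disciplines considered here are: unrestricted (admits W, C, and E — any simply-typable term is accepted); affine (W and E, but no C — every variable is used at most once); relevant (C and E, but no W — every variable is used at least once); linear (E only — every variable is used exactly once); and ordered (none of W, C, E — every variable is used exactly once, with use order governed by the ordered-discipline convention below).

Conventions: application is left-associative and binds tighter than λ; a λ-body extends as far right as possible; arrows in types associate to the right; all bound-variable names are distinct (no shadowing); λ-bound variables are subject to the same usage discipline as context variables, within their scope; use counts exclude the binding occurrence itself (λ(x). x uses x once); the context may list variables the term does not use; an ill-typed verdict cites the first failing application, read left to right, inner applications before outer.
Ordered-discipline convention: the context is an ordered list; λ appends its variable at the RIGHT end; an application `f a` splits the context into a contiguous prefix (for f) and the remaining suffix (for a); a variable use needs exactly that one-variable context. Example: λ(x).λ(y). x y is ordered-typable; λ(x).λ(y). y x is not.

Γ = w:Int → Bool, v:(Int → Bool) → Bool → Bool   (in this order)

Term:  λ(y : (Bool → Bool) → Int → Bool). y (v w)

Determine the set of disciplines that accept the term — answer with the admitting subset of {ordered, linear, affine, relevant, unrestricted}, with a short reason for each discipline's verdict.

admitting disciplines: linear, affine, relevant, unrestricted
variable uses: w: 1; v: 1; y [bound]: 1
uses in reading order: y, v, w
typing: the term checks, with type ((Bool → Bool) → Int → Bool) → Int → Bool
ordered: ✗, no ordered split (uses run y, v, w)
linear: ✓, w, v, y: one use apiece
affine: ✓, at most one use each (w, v, y)
relevant: ✓, none of w, v, y goes unused
unrestricted: ✓, typability at ((Bool → Bool) → Int → Bool) → Int → Bool is all that's needed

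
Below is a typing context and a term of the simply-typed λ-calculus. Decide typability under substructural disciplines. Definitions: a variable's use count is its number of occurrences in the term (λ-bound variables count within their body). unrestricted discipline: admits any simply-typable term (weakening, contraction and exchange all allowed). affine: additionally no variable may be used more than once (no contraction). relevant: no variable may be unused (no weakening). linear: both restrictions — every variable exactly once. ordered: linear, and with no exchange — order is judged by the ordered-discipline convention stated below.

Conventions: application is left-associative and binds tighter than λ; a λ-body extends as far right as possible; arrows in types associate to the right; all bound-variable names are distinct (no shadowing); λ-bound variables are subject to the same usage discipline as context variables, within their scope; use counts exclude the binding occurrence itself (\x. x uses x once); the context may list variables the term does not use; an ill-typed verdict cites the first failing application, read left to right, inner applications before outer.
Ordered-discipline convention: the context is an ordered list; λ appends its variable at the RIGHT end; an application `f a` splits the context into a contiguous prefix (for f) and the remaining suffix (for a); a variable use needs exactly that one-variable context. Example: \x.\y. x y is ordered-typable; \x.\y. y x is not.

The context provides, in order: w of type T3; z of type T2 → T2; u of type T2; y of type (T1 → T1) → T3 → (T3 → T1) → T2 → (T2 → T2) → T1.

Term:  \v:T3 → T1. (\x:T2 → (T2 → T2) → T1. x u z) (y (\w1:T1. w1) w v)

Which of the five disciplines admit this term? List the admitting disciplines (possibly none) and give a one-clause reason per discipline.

admitted in: linear, affine, relevant, unrestricted
counts: w: 1×; z: 1×; u: 1×; y: 1×; v (λ-bound): 1×; x (λ-bound): 1×; w1 (λ-bound): 1×
left-to-right use order: x, u, z, y, w1, w, v
typing: ✓ — (T3 → T1) → T1
ordered ✗ (needs exchange: uses follow x, u, z, y, w1, w, v)
linear ✓ (each of w, z, u, y, v, x, w1 used exactly once)
affine ✓ (no duplicate uses among w, z, u, y, v, x, w1)
relevant ✓ (none of w, z, u, y, v, x, w1 goes unused)
unrestricted ✓ (well-typed at (T3 → T1) → T1; no restrictions here)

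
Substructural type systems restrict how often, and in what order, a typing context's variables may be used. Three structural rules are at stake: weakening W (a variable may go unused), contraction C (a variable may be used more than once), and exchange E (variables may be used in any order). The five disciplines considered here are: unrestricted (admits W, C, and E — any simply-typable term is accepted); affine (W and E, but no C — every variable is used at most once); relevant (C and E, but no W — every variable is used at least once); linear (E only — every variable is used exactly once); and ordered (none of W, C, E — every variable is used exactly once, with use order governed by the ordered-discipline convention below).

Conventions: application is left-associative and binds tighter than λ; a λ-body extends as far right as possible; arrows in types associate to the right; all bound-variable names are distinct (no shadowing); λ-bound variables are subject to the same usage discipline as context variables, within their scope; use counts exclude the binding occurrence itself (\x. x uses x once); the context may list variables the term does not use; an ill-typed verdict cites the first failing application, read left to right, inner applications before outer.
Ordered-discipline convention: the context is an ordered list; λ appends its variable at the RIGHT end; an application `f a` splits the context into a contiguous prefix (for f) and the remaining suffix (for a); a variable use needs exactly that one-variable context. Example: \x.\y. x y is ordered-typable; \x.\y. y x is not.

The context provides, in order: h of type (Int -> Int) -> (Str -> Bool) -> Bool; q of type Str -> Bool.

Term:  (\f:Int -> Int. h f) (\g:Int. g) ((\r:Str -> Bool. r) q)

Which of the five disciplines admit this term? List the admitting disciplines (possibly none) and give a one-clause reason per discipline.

accepted by: ordered, linear, affine, relevant, unrestricted
use counts: h=1; q=1; f (bound)=1; g (bound)=1; r (bound)=1
uses in reading order: h, f, g, r, q
typing: well-typed — term : Bool
ordered ✓ (single-use (h, q, f, g, r), ordered derivation ok)
linear ✓ (each of h, q, f, g, r used exactly once)
affine ✓ (no duplicate uses among h, q, f, g, r)
relevant ✓ (every one of h, q, f, g, r appears)
unrestricted ✓ (well-typed at Bool; no restrictions here)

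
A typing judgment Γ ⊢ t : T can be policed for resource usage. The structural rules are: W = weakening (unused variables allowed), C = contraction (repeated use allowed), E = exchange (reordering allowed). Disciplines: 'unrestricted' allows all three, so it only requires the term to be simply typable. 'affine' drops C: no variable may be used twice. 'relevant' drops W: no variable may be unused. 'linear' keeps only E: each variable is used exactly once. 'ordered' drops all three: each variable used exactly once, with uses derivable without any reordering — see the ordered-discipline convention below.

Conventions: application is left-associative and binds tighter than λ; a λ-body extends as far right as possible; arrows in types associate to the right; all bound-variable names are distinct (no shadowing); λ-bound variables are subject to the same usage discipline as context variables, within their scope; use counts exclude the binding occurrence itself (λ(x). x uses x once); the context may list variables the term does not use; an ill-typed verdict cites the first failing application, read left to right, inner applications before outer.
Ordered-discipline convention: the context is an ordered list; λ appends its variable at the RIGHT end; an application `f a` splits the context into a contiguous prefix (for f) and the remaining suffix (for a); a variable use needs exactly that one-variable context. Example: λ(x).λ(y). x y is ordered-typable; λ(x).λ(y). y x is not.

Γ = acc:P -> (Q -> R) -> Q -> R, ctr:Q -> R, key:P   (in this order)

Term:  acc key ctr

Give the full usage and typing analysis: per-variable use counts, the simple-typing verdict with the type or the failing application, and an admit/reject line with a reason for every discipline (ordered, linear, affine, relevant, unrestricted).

variable uses: acc: 1; ctr: 1; key: 1
use order (left to right): acc, key, ctr
typing: ✓ — Q -> R
ordered: ✗, use order acc, key, ctr needs exchange
linear: ✓, single use per variable (acc, ctr, key)
affine: ✓, at most one use each (acc, ctr, key)
relevant: ✓, none of acc, ctr, key goes unused
unrestricted: ✓, type-checks (Q -> R) and nothing is barred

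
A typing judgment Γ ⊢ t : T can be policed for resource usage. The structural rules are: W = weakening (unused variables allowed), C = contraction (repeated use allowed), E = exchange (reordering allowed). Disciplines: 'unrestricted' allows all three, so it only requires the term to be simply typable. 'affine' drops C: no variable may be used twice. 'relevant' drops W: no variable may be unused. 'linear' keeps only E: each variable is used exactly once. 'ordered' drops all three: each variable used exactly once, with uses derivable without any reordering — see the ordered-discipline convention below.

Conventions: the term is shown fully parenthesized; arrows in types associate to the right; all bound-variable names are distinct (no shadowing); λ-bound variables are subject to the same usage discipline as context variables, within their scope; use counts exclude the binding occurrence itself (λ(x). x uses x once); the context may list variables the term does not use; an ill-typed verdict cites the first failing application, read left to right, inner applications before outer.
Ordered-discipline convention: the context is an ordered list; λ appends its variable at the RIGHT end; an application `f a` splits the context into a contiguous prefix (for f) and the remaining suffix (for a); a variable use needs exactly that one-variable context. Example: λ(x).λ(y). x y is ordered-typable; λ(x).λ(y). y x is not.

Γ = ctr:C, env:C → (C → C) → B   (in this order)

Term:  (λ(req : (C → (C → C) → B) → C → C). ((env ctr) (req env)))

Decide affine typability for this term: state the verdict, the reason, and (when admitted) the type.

no — repeated use of env ×2
usage: ctr=1; env=2; req [bound]=1
use order (left to right): env, ctr, req, env
typing: ✓ — ((C → (C → C) → B) → C → C) → B
per-discipline verdicts: ordered ✗ · linear ✗ · affine ✗ · relevant ✓ · unrestricted ✓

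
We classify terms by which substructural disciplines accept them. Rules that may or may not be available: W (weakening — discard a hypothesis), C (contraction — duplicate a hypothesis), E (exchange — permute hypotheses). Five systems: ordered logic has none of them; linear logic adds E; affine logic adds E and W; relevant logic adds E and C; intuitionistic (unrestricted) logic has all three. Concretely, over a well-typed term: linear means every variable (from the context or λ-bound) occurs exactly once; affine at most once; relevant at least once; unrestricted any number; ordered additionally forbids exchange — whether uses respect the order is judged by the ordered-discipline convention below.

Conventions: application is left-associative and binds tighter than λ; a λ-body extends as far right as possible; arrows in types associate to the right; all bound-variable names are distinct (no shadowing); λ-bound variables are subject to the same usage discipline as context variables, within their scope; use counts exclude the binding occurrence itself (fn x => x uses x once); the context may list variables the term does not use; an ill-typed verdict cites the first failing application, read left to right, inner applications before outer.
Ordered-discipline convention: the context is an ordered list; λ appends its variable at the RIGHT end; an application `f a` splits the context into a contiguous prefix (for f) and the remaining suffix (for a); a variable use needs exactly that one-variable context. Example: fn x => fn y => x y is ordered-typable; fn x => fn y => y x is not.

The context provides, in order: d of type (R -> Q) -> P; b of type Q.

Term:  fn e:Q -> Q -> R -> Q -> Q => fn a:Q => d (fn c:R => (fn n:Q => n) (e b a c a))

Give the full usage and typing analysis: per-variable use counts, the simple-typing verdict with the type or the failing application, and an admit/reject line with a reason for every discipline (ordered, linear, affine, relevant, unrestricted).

counts: d: 1; b: 1; e (λ-bound): 1; a (λ-bound): 2; c (λ-bound): 1; n (λ-bound): 1
order of uses: d, n, e, b, a, c, a
typing: well-typed at (Q -> Q -> R -> Q -> Q) -> Q -> P
ordered: ✗, uses contraction: a ×2
linear: ✗, uses contraction: a ×2
affine: ✗, uses contraction: a ×2
relevant: ✓, d, b, e, a, c, n: all used, weakening unneeded
unrestricted: ✓, type-checks ((Q -> Q -> R -> Q -> Q) -> Q -> P) and nothing is barred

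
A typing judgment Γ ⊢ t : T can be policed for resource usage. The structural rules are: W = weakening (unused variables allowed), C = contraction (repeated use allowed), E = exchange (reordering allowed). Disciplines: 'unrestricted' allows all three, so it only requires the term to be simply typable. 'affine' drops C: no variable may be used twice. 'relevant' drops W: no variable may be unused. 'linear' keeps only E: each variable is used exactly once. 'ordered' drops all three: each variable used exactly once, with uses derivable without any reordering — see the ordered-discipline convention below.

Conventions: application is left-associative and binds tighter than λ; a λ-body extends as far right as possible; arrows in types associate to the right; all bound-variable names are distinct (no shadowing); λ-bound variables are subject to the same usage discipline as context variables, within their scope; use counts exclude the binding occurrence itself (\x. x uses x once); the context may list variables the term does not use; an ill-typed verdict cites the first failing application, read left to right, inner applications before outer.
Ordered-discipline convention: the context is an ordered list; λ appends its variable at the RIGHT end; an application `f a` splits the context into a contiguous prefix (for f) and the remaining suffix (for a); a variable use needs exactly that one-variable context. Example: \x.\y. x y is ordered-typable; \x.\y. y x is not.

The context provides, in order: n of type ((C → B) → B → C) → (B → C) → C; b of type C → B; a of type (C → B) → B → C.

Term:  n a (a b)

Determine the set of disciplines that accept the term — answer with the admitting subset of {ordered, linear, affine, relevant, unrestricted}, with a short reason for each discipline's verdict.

accepted by: relevant, unrestricted
usage: n ×1; b ×1; a ×2
order of uses: n, a, a, b
typing: the term checks, with type C
ordered ✗ (uses contraction: a ×2)
linear ✗ (uses contraction: a ×2)
affine ✗ (uses contraction: a ×2)
relevant ✓ (at least one use each (n, b, a))
unrestricted ✓ (simply typable at C; W, C, E all held)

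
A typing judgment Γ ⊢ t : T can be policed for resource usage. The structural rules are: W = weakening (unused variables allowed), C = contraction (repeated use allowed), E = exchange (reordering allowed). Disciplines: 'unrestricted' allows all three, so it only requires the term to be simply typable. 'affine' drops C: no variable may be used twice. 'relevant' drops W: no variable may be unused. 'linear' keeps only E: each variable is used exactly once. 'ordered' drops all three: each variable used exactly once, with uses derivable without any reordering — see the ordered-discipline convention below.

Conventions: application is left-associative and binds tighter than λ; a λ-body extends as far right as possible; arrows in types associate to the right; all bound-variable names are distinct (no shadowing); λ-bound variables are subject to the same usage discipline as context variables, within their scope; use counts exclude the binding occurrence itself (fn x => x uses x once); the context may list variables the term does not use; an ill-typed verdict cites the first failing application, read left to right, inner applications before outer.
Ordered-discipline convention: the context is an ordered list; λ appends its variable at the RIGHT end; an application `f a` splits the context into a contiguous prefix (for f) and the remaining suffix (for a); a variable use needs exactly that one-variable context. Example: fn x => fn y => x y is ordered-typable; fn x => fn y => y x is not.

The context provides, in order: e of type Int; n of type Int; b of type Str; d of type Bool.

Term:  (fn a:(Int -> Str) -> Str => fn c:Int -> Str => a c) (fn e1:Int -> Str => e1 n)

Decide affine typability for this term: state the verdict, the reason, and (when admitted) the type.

yes — no duplicate uses among e, n, b, d, a, c, e1; term : (Int -> Str) -> Str
usage: e=0, n=1, b=0, d=0, a (λ-bound)=1, c (λ-bound)=1, e1 (λ-bound)=1
order of uses: a, c, e1, n
typing: well-typed — term : (Int -> Str) -> Str
all disciplines: ordered ✗ · linear ✗ · affine ✓ · relevant ✗ · unrestricted ✓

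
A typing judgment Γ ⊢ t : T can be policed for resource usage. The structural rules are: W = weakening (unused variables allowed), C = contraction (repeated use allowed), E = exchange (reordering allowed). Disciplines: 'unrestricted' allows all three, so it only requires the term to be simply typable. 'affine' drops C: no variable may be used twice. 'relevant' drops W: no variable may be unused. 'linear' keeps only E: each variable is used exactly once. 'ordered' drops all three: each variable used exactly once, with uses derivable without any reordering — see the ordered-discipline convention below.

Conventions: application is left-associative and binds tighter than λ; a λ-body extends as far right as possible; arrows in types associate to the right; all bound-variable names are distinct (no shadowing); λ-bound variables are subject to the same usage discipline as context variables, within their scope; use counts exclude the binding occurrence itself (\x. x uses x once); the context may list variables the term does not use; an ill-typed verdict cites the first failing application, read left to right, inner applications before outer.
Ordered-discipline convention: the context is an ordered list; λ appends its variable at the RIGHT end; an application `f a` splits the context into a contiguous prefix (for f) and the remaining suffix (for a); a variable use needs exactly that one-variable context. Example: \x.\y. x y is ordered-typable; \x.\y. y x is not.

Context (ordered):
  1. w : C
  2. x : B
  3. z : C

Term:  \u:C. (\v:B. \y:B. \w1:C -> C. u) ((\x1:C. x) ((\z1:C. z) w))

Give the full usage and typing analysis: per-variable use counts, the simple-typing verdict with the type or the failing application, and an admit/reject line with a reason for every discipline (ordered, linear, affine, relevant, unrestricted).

counts: w ×1; x ×1; z ×1; u (λ-bound) ×1; v (λ-bound) ×0; y (λ-bound) ×0; w1 (λ-bound) ×0; x1 (λ-bound) ×0; z1 (λ-bound) ×0
uses in reading order: u, x, z, w
typing: the term checks, with type C -> B -> (C -> C) -> C
ordered ✗ (v, y, w1, x1, z1 left unused)
linear ✗ (v, y, w1, x1, z1 left unused)
affine ✓ (none of w, x, z, u, v, y, w1, x1, z1 used more than once)
relevant ✗ (v, y, w1, x1, z1 left unused)
unrestricted ✓ (typability at C -> B -> (C -> C) -> C is all that's needed)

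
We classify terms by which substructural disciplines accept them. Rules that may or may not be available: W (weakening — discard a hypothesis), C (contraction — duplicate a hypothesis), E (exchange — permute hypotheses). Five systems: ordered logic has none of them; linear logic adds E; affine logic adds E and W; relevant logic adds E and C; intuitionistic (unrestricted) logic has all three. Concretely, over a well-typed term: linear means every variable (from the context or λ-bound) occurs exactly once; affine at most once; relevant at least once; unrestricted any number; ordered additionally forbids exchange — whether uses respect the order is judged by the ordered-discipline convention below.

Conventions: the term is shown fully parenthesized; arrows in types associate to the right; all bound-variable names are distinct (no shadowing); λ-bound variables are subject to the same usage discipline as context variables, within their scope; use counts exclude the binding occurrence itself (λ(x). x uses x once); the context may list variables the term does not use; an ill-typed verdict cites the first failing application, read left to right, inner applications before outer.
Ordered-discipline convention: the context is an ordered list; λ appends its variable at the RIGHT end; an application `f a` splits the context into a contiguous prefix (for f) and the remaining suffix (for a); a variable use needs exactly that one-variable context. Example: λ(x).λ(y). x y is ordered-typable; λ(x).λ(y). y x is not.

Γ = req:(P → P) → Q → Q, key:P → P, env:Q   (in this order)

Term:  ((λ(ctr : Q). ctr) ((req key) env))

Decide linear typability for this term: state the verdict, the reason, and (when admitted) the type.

yes — single use per variable (req, key, env, ctr); term : Q
counts: req=1, key=1, env=1, ctr (λ-bound)=1
uses in reading order: ctr, req, key, env
typing: the term checks, with type Q
all disciplines: ordered ✓, linear ✓, affine ✓, relevant ✓, unrestricted ✓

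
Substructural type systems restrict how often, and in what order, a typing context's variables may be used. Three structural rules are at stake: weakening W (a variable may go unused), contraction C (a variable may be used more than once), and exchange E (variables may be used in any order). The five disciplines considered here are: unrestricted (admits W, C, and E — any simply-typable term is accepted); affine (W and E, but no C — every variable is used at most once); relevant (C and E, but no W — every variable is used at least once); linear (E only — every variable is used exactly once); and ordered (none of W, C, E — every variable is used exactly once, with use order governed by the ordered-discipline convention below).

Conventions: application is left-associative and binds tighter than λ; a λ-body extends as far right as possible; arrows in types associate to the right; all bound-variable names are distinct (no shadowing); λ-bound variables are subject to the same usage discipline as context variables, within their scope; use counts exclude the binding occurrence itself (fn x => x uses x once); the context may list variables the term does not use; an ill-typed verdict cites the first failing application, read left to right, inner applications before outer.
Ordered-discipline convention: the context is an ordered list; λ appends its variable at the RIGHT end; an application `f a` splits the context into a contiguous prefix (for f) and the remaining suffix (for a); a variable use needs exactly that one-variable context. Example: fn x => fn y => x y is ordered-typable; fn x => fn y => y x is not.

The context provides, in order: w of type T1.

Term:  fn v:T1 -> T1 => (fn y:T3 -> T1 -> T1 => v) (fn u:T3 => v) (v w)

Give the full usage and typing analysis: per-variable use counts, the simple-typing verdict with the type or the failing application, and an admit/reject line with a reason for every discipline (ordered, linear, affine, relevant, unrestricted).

counts: w=1, v (bound)=3, y (bound)=0, u (bound)=0
order of uses: v, v, v, w
typing: ✓ — (T1 -> T1) -> T1
ordered ✗ (v ×3 used more than once (contraction); y, u never used (weakening))
linear ✗ (v ×3 used more than once (contraction); y, u never used (weakening))
affine ✗ (v ×3 used more than once (contraction))
relevant ✗ (y, u never used (weakening))
unrestricted ✓ (typability at (T1 -> T1) -> T1 is all that's needed)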